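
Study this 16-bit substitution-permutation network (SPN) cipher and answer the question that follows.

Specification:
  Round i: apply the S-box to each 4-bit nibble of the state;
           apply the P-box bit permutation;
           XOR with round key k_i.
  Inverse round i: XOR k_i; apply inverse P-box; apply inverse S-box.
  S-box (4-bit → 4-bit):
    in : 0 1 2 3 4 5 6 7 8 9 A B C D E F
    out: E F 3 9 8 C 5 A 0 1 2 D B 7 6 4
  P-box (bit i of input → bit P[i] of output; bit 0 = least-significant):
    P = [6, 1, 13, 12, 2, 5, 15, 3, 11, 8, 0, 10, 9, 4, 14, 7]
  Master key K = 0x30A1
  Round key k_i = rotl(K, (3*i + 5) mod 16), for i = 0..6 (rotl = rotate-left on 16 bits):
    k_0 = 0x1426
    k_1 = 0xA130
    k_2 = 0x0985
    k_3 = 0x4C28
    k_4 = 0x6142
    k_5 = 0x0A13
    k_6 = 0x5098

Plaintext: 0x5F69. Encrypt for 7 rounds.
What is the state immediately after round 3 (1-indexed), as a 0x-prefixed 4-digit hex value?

0x3C1F

s_0 = plaintext = 0x5F69
s_1 = Round(s_0, k_0) = 0xD4E3
s_2 = Round(s_1, k_1) = 0x7740
s_3 = Round(s_2, k_2) = 0x3C1F
s_4 = Round(s_3, k_3) = 0xE384
s_5 = Round(s_4, k_4) = 0x3D52
s_6 = Round(s_5, k_5) = 0x81D8
s_7 = Round(s_6, k_6) = 0xDDBD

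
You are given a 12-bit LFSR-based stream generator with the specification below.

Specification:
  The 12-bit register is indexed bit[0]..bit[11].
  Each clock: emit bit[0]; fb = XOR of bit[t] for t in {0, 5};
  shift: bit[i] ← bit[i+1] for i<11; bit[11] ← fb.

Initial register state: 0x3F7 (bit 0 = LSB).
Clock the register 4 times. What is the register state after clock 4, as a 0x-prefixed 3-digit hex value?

reg_0 = 0x3F7
clock 1: out=1, reg = 0x1FB
clock 2: out=1, reg = 0x0FD
clock 3: out=1, reg = 0x07E
clock 4: out=0, reg = 0x83F

0x83F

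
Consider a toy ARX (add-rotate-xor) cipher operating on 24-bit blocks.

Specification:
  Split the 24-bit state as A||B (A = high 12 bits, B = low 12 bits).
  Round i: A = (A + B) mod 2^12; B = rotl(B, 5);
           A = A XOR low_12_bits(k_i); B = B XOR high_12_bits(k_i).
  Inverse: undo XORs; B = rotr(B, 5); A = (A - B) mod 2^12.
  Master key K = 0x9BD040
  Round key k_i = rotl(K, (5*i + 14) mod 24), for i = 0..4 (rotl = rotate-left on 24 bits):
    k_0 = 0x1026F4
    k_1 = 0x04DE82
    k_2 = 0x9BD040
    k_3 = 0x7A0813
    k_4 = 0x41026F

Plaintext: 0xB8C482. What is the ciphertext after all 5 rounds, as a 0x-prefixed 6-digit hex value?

0x001F0C

s_0 = plaintext = 0xB8C482
s_1 = Round(s_0, k_0) = 0x6FA14B
s_2 = Round(s_1, k_1) = 0x6C792F
s_3 = Round(s_2, k_2) = 0xFB6C4F
s_4 = Round(s_3, k_3) = 0x416E58
s_5 = Round(s_4, k_4) = 0x001F0C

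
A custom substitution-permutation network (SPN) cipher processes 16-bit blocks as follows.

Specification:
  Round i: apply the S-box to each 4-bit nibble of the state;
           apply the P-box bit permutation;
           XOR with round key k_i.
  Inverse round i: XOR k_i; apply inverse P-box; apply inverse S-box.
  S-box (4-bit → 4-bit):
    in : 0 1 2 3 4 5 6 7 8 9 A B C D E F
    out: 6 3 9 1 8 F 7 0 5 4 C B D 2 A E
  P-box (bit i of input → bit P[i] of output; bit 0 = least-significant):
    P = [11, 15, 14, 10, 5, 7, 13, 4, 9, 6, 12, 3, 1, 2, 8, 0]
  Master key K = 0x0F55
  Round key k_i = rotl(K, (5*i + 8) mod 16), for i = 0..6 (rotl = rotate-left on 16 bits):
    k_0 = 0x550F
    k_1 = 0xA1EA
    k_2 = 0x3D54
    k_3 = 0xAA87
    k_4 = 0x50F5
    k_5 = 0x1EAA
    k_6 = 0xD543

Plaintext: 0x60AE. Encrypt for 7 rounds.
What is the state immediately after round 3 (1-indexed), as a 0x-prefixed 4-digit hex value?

s_0 = plaintext = 0x60AE
s_1 = Round(s_0, k_0) = 0xE059
s_2 = Round(s_1, k_1) = 0xD11F
s_3 = Round(s_2, k_2) = 0xFBB0
s_4 = Round(s_3, k_3) = 0x697A
s_5 = Round(s_4, k_4) = 0x05F3
s_6 = Round(s_5, k_5) = 0x2576
s_7 = Round(s_6, k_6) = 0x0F08

0xFBB0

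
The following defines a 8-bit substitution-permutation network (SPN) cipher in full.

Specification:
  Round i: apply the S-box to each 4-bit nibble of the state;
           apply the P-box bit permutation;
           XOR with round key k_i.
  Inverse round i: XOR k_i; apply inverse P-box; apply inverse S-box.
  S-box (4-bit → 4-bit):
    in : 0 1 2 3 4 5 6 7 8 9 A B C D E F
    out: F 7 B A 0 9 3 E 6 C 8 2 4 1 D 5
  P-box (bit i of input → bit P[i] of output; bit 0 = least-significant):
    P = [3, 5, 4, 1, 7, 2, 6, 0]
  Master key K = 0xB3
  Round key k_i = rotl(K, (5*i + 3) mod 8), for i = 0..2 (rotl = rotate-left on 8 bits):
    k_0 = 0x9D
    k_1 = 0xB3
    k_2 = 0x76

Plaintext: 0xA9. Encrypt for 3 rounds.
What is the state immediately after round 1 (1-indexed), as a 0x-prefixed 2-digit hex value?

0x8E

s_0 = plaintext = 0xA9
s_1 = Round(s_0, k_0) = 0x8E
s_2 = Round(s_1, k_1) = 0xED
s_3 = Round(s_2, k_2) = 0xBF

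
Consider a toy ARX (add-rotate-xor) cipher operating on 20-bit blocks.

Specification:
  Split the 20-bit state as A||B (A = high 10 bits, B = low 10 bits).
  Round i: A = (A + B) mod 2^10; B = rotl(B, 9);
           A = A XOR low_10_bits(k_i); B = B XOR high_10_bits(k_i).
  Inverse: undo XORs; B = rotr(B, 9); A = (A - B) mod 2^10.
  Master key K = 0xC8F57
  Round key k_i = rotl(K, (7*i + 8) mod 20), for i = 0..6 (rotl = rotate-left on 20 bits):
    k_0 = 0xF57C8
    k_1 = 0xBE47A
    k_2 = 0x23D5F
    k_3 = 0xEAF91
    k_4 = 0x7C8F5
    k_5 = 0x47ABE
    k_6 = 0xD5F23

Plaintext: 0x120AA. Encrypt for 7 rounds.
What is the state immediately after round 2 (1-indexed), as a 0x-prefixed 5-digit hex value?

0xB0339

s_0 = plaintext = 0x120AA
s_1 = Round(s_0, k_0) = 0xCEB80
s_2 = Round(s_1, k_1) = 0xB0339
s_3 = Round(s_2, k_2) = 0x29B13
s_4 = Round(s_3, k_3) = 0x0A022
s_5 = Round(s_4, k_4) = 0x2FDE3
s_6 = Round(s_5, k_5) = 0x073EF
s_7 = Round(s_6, k_6) = 0xCA0A0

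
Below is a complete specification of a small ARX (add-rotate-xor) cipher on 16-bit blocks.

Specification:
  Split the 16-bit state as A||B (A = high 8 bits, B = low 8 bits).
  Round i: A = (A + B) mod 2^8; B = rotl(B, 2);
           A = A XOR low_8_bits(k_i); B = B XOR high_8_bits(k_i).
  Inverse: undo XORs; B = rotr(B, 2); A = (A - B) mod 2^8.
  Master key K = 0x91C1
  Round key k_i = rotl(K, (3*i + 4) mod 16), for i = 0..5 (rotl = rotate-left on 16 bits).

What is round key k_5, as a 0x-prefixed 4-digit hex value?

0x8E0C

K = 0x91C1
k_0 = rotl(K, (3*0+4) mod 16) = rotl(K, 4) = 0x1C19
k_1 = rotl(K, (3*1+4) mod 16) = rotl(K, 7) = 0xE0C8
k_2 = rotl(K, (3*2+4) mod 16) = rotl(K, 10) = 0x0647
k_3 = rotl(K, (3*3+4) mod 16) = rotl(K, 13) = 0x3238
k_4 = rotl(K, (3*4+4) mod 16) = rotl(K, 0) = 0x91C1
k_5 = rotl(K, (3*5+4) mod 16) = rotl(K, 3) = 0x8E0C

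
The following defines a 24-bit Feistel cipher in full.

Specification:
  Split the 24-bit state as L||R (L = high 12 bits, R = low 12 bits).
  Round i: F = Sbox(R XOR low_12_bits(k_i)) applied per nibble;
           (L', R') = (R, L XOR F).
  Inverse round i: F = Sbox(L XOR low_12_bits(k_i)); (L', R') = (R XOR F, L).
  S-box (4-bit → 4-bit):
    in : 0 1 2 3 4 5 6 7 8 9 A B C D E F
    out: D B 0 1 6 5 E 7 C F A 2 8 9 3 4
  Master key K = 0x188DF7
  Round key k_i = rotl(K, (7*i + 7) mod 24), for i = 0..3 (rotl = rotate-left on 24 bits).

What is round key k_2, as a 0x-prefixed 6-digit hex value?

K = 0x188DF7
k_0 = rotl(K, (7*0+7) mod 24) = rotl(K, 7) = 0x46FB8C
k_1 = rotl(K, (7*1+7) mod 24) = rotl(K, 14) = 0x7DC623
k_2 = rotl(K, (7*2+7) mod 24) = rotl(K, 21) = 0xE311BE

0xE311BE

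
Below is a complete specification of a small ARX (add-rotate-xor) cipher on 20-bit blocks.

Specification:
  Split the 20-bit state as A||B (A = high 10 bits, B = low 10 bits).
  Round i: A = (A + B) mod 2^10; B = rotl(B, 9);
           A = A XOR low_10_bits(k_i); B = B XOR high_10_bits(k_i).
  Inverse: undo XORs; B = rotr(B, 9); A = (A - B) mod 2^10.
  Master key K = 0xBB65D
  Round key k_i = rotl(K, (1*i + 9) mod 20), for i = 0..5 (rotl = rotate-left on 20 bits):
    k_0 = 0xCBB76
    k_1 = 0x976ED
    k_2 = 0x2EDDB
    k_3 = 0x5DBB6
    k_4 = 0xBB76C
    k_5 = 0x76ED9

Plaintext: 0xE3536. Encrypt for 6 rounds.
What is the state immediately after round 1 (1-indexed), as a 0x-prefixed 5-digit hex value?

s_0 = plaintext = 0xE3536
s_1 = Round(s_0, k_0) = 0xED7B5
s_2 = Round(s_1, k_1) = 0x61D87
s_3 = Round(s_2, k_2) = 0xB5678
s_4 = Round(s_3, k_3) = 0xBEC4A
s_5 = Round(s_4, k_4) = 0x0A6C8
s_6 = Round(s_5, k_5) = 0x0A0BF

0xED7B5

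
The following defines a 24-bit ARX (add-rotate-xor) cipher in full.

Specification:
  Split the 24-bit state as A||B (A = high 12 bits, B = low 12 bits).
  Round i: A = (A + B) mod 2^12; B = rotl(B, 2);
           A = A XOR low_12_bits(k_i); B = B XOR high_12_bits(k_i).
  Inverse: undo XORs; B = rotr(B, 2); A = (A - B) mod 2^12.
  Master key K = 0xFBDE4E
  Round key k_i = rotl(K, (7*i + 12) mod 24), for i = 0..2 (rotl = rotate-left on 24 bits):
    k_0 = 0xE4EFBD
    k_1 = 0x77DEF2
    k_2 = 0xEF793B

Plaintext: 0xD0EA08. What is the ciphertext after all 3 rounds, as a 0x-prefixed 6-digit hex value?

s_0 = plaintext = 0xD0EA08
s_1 = Round(s_0, k_0) = 0x8AB66C
s_2 = Round(s_1, k_1) = 0x1E5ECC
s_3 = Round(s_2, k_2) = 0x98A5C4

0x98A5C4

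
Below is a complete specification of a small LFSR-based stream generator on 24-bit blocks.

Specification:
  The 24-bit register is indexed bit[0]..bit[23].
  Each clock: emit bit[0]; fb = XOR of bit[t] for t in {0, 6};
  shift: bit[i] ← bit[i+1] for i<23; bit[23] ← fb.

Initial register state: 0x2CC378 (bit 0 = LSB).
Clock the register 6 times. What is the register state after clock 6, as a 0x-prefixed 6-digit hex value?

0xD4B30D

reg_0 = 0x2CC378
clock 1: out=0, reg = 0x9661BC
clock 2: out=0, reg = 0x4B30DE
clock 3: out=0, reg = 0xA5986F
clock 4: out=1, reg = 0x52CC37
clock 5: out=1, reg = 0xA9661B
clock 6: out=1, reg = 0xD4B30D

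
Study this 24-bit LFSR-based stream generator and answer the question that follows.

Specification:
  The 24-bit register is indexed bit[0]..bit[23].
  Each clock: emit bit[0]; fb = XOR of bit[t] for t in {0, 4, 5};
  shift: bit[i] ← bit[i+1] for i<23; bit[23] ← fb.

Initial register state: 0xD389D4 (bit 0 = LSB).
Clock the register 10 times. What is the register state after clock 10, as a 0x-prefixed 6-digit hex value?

reg_0 = 0xD389D4
clock 1: out=0, reg = 0xE9C4EA
clock 2: out=0, reg = 0xF4E275
clock 3: out=1, reg = 0xFA713A
clock 4: out=0, reg = 0x7D389D
clock 5: out=1, reg = 0x3E9C4E
clock 6: out=0, reg = 0x1F4E27
clock 7: out=1, reg = 0x0FA713
clock 8: out=1, reg = 0x07D389
clock 9: out=1, reg = 0x83E9C4
clock 10: out=0, reg = 0x41F4E2

0x41F4E2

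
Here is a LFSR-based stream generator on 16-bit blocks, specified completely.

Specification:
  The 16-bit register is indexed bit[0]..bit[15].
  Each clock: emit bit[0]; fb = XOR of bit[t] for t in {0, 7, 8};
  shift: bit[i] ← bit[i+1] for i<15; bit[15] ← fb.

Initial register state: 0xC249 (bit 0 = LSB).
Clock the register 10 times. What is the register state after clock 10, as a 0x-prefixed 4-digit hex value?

reg_0 = 0xC249
clock 1: out=1, reg = 0xE124
clock 2: out=0, reg = 0xF092
clock 3: out=0, reg = 0xF849
clock 4: out=1, reg = 0xFC24
clock 5: out=0, reg = 0x7E12
clock 6: out=0, reg = 0x3F09
clock 7: out=1, reg = 0x1F84
clock 8: out=0, reg = 0x0FC2
clock 9: out=0, reg = 0x07E1
clock 10: out=1, reg = 0x83F0

0x83F0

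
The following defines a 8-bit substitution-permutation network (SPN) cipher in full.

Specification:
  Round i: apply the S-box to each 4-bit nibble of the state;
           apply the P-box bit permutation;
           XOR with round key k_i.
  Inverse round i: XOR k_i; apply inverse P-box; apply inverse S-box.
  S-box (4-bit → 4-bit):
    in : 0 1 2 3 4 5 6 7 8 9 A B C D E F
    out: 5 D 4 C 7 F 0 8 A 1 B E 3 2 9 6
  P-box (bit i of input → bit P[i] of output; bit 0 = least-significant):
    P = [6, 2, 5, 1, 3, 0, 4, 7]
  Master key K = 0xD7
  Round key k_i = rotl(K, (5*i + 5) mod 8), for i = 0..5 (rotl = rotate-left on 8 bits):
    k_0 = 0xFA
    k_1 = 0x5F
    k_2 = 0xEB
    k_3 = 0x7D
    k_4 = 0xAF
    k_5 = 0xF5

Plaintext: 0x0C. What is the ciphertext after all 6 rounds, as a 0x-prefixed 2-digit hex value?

s_0 = plaintext = 0x0C
s_1 = Round(s_0, k_0) = 0xA6
s_2 = Round(s_1, k_1) = 0xD6
s_3 = Round(s_2, k_2) = 0xEA
s_4 = Round(s_3, k_3) = 0xB3
s_5 = Round(s_4, k_4) = 0x1C
s_6 = Round(s_5, k_5) = 0x29

0x29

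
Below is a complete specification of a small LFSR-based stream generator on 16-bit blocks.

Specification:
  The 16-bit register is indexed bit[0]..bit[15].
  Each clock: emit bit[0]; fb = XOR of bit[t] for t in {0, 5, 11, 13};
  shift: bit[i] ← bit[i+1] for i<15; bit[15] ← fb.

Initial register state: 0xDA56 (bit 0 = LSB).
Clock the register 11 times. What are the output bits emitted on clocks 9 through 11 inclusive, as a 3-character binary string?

010

reg_0 = 0xDA56
clock 1: out=0, reg = 0xED2B
clock 2: out=1, reg = 0x7695
clock 3: out=1, reg = 0x3B4A
clock 4: out=0, reg = 0x1DA5
clock 5: out=1, reg = 0x8ED2
clock 6: out=0, reg = 0xC769
clock 7: out=1, reg = 0x63B4
clock 8: out=0, reg = 0x31DA
clock 9: out=0, reg = 0x98ED
clock 10: out=1, reg = 0xCC76
clock 11: out=0, reg = 0x663B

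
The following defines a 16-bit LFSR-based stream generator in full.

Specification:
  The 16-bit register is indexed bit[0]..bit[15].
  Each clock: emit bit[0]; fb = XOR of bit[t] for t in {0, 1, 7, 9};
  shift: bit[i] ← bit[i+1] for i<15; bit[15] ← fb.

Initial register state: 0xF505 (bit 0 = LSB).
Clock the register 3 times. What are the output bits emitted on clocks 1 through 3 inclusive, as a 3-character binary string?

101

reg_0 = 0xF505
clock 1: out=1, reg = 0xFA82
clock 2: out=0, reg = 0xFD41
clock 3: out=1, reg = 0xFEA0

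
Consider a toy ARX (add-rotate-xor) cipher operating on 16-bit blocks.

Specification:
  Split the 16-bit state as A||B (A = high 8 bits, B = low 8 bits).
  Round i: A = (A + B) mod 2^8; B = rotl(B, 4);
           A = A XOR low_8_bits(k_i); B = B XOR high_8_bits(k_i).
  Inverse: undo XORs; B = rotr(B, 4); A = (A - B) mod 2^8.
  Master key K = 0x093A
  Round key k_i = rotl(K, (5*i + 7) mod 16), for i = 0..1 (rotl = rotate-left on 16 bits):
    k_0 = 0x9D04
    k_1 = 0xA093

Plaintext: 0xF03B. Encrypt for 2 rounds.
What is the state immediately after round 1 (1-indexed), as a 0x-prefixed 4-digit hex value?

s_0 = plaintext = 0xF03B
s_1 = Round(s_0, k_0) = 0x2F2E
s_2 = Round(s_1, k_1) = 0xCE42

0x2F2E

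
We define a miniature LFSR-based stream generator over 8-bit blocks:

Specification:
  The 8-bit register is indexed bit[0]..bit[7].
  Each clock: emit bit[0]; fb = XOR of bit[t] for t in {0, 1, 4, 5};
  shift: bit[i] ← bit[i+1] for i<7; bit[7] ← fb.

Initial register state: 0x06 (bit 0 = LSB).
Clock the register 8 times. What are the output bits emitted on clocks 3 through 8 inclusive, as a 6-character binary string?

reg_0 = 0x06
clock 1: out=0, reg = 0x83
clock 2: out=1, reg = 0x41
clock 3: out=1, reg = 0xA0
clock 4: out=0, reg = 0xD0
clock 5: out=0, reg = 0xE8
clock 6: out=0, reg = 0xF4
clock 7: out=0, reg = 0x7A
clock 8: out=0, reg = 0xBD

100000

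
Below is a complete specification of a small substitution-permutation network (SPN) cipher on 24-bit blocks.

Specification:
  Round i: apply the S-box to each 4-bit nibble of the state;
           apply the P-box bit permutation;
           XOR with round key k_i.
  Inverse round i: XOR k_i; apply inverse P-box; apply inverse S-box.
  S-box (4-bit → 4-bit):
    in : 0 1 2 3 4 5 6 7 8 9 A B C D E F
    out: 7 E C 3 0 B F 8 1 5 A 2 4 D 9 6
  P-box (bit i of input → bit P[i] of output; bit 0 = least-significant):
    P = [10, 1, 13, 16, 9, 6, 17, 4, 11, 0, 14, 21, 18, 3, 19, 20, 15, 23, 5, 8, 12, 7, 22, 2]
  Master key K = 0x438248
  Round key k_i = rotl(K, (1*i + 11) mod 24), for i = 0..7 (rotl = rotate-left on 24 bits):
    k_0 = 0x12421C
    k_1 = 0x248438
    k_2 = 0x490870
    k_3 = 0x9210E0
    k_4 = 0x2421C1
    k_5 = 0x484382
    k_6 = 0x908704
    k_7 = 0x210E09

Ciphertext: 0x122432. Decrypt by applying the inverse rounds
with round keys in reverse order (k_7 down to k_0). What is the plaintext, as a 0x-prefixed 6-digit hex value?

0x035CB3

s_0 = ciphertext = 0x122432
s_1 = InvRound(s_0, k_7) = 0x4CA5D1
s_2 = InvRound(s_1, k_6) = 0x1BDB5C
s_3 = InvRound(s_2, k_5) = 0x68A81A
s_4 = InvRound(s_3, k_4) = 0xFE03AB
s_5 = InvRound(s_4, k_3) = 0x970A3B
s_6 = InvRound(s_5, k_2) = 0xCB6B0B
s_7 = InvRound(s_6, k_1) = 0xC696D6
s_8 = InvRound(s_7, k_0) = 0x035CB3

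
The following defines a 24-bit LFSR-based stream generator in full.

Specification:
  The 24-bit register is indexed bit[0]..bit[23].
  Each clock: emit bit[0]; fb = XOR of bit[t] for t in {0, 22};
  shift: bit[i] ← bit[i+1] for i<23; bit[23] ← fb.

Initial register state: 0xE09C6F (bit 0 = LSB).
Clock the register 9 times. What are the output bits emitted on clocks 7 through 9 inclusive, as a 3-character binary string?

reg_0 = 0xE09C6F
clock 1: out=1, reg = 0x704E37
clock 2: out=1, reg = 0x38271B
clock 3: out=1, reg = 0x9C138D
clock 4: out=1, reg = 0xCE09C6
clock 5: out=0, reg = 0xE704E3
clock 6: out=1, reg = 0x738271
clock 7: out=1, reg = 0x39C138
clock 8: out=0, reg = 0x1CE09C
clock 9: out=0, reg = 0x0E704E

100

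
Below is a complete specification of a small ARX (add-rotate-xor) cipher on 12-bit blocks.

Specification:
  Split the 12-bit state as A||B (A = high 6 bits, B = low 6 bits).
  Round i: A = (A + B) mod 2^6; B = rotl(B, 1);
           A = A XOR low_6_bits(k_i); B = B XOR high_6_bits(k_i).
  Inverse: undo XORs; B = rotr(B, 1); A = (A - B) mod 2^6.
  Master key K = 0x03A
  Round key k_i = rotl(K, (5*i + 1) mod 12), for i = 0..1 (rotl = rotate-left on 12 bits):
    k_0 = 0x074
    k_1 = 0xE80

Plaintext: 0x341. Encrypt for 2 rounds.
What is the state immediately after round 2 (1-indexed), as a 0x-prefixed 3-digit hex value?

s_0 = plaintext = 0x341
s_1 = Round(s_0, k_0) = 0xE83
s_2 = Round(s_1, k_1) = 0xF7C

0xF7C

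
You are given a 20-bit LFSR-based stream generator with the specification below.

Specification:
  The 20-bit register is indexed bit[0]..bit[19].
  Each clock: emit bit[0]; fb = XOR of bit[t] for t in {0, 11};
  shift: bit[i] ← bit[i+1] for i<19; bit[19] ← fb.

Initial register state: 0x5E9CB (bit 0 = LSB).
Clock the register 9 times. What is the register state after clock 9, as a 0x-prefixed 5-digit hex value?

0xBB2F4

reg_0 = 0x5E9CB
clock 1: out=1, reg = 0x2F4E5
clock 2: out=1, reg = 0x97A72
clock 3: out=0, reg = 0xCBD39
clock 4: out=1, reg = 0x65E9C
clock 5: out=0, reg = 0xB2F4E
clock 6: out=0, reg = 0xD97A7
clock 7: out=1, reg = 0xECBD3
clock 8: out=1, reg = 0x765E9
clock 9: out=1, reg = 0xBB2F4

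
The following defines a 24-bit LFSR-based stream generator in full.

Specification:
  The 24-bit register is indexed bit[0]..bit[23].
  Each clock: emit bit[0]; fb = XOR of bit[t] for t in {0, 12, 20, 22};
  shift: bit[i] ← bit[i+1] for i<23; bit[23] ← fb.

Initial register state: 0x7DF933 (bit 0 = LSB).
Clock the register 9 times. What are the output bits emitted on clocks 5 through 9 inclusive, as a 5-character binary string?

11001

reg_0 = 0x7DF933
clock 1: out=1, reg = 0x3EFC99
clock 2: out=1, reg = 0x9F7E4C
clock 3: out=0, reg = 0x4FBF26
clock 4: out=0, reg = 0x27DF93
clock 5: out=1, reg = 0x13EFC9
clock 6: out=1, reg = 0x09F7E4
clock 7: out=0, reg = 0x84FBF2
clock 8: out=0, reg = 0xC27DF9
clock 9: out=1, reg = 0xE13EFC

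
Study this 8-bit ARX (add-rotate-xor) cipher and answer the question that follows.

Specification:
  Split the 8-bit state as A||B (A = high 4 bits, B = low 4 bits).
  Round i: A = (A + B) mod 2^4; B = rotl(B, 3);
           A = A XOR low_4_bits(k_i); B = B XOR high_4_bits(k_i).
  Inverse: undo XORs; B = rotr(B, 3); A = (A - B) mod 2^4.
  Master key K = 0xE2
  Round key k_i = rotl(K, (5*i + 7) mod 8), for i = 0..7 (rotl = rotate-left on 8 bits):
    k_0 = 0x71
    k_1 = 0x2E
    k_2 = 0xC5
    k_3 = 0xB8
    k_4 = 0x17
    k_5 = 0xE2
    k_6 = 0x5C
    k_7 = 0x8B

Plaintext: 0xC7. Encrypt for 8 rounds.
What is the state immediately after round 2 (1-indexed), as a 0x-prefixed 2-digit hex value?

s_0 = plaintext = 0xC7
s_1 = Round(s_0, k_0) = 0x2C
s_2 = Round(s_1, k_1) = 0x04
s_3 = Round(s_2, k_2) = 0x1E
s_4 = Round(s_3, k_3) = 0x7C
s_5 = Round(s_4, k_4) = 0x47
s_6 = Round(s_5, k_5) = 0x95
s_7 = Round(s_6, k_6) = 0x2F
s_8 = Round(s_7, k_7) = 0xA7

0x04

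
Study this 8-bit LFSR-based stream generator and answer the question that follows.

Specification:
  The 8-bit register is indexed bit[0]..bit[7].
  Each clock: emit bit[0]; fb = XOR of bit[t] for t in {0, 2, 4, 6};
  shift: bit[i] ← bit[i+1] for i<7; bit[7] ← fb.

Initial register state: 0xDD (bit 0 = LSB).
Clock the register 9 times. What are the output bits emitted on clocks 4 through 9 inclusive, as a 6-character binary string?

110110

reg_0 = 0xDD
clock 1: out=1, reg = 0x6E
clock 2: out=0, reg = 0x37
clock 3: out=1, reg = 0x9B
clock 4: out=1, reg = 0x4D
clock 5: out=1, reg = 0xA6
clock 6: out=0, reg = 0xD3
clock 7: out=1, reg = 0xE9
clock 8: out=1, reg = 0x74
clock 9: out=0, reg = 0xBA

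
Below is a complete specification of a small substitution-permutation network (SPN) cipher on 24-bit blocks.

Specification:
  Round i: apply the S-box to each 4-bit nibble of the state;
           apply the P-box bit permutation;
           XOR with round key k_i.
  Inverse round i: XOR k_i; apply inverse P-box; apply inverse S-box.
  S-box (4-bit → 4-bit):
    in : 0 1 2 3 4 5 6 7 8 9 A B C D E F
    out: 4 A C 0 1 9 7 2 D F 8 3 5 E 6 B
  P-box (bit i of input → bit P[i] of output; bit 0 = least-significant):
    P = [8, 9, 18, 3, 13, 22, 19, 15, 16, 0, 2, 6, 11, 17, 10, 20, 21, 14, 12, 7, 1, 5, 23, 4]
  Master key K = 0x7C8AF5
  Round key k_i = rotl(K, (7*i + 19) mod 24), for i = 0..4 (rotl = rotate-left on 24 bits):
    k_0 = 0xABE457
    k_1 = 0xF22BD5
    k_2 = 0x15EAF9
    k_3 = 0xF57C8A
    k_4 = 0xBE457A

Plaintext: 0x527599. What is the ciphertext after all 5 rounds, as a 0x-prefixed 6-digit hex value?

0xA50766

s_0 = plaintext = 0x527599
s_1 = Round(s_0, k_0) = 0xE4578D
s_2 = Round(s_1, k_1) = 0x4E81FC
s_3 = Round(s_2, k_2) = 0x4117BA
s_4 = Round(s_3, k_3) = 0xA71C01
s_5 = Round(s_4, k_4) = 0xA50766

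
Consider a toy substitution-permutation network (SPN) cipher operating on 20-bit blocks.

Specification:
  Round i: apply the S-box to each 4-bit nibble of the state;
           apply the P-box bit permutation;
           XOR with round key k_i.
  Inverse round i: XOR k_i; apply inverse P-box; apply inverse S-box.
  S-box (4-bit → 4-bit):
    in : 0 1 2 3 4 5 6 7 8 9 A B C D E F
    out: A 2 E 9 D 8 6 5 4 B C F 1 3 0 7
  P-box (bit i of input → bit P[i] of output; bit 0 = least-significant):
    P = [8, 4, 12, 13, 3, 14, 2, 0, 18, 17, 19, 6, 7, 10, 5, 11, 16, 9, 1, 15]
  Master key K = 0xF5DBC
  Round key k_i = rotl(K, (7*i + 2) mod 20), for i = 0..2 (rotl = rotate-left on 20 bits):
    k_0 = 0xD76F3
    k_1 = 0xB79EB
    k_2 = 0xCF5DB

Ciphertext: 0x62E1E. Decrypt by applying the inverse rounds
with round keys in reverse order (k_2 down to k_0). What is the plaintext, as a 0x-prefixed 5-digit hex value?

s_0 = ciphertext = 0x62E1E
s_1 = InvRound(s_0, k_2) = 0x03227
s_2 = InvRound(s_1, k_1) = 0xD32FC
s_3 = InvRound(s_2, k_0) = 0x81EBE

0x81EBE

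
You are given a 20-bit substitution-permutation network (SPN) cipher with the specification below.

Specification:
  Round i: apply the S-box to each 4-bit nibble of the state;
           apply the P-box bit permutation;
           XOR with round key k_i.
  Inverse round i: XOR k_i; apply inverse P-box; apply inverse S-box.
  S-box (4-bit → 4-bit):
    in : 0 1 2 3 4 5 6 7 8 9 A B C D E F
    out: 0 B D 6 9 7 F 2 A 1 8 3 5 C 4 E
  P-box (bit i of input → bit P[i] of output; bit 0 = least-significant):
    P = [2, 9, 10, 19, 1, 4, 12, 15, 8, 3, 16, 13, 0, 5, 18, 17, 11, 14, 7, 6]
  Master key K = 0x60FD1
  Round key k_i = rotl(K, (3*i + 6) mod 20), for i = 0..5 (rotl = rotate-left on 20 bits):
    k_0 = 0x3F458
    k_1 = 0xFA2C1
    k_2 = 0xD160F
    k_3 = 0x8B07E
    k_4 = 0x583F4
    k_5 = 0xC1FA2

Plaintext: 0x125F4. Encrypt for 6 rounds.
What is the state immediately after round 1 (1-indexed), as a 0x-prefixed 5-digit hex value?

s_0 = plaintext = 0x125F4
s_1 = Round(s_0, k_0) = 0xC2D05
s_2 = Round(s_1, k_1) = 0x88C44
s_3 = Round(s_2, k_2) = 0x6D769
s_4 = Round(s_3, k_3) = 0xE68A0
s_5 = Round(s_4, k_4) = 0x3235D
s_6 = Round(s_5, k_5) = 0x34B39

0xC2D05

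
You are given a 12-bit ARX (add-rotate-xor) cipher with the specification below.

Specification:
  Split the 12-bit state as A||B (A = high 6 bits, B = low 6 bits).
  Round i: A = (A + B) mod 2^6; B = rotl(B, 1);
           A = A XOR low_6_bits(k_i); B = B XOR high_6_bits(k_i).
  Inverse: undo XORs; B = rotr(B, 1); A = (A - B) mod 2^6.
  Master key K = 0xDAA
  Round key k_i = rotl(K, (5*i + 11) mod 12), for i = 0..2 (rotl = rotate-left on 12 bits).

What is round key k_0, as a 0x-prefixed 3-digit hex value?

K = 0xDAA
k_0 = rotl(K, (5*0+11) mod 12) = rotl(K, 11) = 0x6D5

0x6D5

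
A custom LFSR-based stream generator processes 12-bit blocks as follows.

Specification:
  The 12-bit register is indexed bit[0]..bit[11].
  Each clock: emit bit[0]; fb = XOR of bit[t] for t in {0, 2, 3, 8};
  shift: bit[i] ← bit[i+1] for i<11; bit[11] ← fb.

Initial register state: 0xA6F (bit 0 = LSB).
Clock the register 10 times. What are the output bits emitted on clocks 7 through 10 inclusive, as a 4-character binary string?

reg_0 = 0xA6F
clock 1: out=1, reg = 0xD37
clock 2: out=1, reg = 0xE9B
clock 3: out=1, reg = 0x74D
clock 4: out=1, reg = 0x3A6
clock 5: out=0, reg = 0x1D3
clock 6: out=1, reg = 0x0E9
clock 7: out=1, reg = 0x074
clock 8: out=0, reg = 0x83A
clock 9: out=0, reg = 0xC1D
clock 10: out=1, reg = 0xE0E

1001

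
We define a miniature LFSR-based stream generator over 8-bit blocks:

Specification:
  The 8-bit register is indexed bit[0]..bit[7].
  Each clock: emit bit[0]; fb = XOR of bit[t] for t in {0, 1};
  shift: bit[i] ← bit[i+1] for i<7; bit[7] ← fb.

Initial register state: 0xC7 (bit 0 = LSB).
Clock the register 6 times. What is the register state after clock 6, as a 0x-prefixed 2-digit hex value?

reg_0 = 0xC7
clock 1: out=1, reg = 0x63
clock 2: out=1, reg = 0x31
clock 3: out=1, reg = 0x98
clock 4: out=0, reg = 0x4C
clock 5: out=0, reg = 0x26
clock 6: out=0, reg = 0x93

0x93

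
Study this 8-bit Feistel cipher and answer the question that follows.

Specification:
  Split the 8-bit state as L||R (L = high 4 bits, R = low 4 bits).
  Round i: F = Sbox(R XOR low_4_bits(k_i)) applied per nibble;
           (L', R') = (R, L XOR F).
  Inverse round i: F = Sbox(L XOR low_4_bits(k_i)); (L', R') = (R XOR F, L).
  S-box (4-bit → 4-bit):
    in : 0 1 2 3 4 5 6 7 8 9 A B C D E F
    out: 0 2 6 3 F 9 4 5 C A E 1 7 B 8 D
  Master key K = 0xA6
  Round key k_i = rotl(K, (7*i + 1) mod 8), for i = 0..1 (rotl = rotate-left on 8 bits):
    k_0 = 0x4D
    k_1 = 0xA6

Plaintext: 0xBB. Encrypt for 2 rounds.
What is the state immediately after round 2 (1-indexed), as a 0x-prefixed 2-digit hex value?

0xF1

s_0 = plaintext = 0xBB
s_1 = Round(s_0, k_0) = 0xBF
s_2 = Round(s_1, k_1) = 0xF1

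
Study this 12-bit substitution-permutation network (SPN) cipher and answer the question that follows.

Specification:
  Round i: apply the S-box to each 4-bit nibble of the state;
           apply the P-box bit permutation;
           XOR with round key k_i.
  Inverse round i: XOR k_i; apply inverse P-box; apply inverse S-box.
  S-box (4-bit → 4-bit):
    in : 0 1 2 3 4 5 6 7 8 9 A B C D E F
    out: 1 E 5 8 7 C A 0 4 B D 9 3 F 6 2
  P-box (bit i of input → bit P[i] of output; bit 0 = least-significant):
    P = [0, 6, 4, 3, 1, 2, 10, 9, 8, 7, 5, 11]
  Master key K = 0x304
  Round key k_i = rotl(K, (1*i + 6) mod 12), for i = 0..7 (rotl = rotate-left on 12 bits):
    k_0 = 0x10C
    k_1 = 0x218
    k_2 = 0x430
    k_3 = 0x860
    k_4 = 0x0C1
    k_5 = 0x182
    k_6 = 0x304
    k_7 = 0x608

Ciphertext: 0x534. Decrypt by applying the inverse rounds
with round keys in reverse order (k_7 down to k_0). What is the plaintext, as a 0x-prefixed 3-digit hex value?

s_0 = ciphertext = 0x534
s_1 = InvRound(s_0, k_7) = 0x265
s_2 = InvRound(s_1, k_6) = 0x27C
s_3 = InvRound(s_2, k_5) = 0x491
s_4 = InvRound(s_3, k_4) = 0x78E
s_5 = InvRound(s_4, k_3) = 0xDD6
s_6 = InvRound(s_5, k_2) = 0xDCF
s_7 = InvRound(s_6, k_1) = 0x9D4
s_8 = InvRound(s_7, k_0) = 0x671

0x671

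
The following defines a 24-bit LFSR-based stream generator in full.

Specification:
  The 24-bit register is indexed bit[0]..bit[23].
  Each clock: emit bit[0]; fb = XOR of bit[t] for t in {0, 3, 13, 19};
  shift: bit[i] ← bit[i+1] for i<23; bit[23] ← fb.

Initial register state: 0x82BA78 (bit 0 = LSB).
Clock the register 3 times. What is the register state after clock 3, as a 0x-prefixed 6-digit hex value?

0x50574F

reg_0 = 0x82BA78
clock 1: out=0, reg = 0x415D3C
clock 2: out=0, reg = 0xA0AE9E
clock 3: out=0, reg = 0x50574F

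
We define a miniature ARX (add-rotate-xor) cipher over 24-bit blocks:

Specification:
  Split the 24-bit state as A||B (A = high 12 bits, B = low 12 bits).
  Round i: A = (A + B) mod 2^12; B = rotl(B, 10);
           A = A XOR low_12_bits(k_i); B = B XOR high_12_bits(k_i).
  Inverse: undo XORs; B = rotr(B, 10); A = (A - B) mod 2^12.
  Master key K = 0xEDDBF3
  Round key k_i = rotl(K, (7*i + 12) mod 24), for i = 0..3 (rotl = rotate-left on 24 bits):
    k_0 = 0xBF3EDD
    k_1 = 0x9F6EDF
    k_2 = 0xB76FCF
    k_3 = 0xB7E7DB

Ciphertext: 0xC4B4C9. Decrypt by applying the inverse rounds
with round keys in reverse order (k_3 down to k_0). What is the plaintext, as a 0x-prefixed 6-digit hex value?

0xF79AF1

s_0 = ciphertext = 0xC4B4C9
s_1 = InvRound(s_0, k_3) = 0xCB1EDF
s_2 = InvRound(s_1, k_2) = 0xCD96A5
s_3 = InvRound(s_2, k_1) = 0x4B7D4F
s_4 = InvRound(s_3, k_0) = 0xF79AF1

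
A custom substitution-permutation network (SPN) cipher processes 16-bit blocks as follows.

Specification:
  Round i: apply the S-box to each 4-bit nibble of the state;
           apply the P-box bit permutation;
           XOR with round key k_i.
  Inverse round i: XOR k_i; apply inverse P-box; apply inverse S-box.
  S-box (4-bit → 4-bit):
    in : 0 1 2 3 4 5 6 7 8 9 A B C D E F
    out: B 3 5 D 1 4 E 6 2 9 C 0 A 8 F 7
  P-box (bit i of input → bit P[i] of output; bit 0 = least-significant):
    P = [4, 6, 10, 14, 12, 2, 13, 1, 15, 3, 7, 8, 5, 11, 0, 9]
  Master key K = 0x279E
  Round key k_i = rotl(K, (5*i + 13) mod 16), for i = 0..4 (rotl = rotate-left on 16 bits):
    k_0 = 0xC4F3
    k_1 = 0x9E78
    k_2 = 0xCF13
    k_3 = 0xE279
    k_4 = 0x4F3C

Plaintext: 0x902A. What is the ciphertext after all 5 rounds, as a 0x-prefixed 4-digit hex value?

0xA82E

s_0 = plaintext = 0x902A
s_1 = Round(s_0, k_0) = 0x33DB
s_2 = Round(s_1, k_1) = 0x1DDB
s_3 = Round(s_2, k_2) = 0xC631
s_4 = Round(s_3, k_3) = 0xD9A3
s_5 = Round(s_4, k_4) = 0xA82E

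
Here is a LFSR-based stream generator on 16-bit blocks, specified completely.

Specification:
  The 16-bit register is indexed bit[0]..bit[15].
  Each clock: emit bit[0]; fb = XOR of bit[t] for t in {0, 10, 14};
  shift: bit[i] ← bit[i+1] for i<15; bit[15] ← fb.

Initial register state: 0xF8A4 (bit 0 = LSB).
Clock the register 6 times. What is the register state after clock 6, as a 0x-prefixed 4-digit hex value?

0xB7E2

reg_0 = 0xF8A4
clock 1: out=0, reg = 0xFC52
clock 2: out=0, reg = 0x7E29
clock 3: out=1, reg = 0xBF14
clock 4: out=0, reg = 0xDF8A
clock 5: out=0, reg = 0x6FC5
clock 6: out=1, reg = 0xB7E2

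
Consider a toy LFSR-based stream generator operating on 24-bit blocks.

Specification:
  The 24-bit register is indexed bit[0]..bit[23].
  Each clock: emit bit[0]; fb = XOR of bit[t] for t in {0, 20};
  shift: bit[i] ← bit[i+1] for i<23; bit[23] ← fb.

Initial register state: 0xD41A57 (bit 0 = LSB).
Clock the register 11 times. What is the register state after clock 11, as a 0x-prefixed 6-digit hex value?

reg_0 = 0xD41A57
clock 1: out=1, reg = 0x6A0D2B
clock 2: out=1, reg = 0xB50695
clock 3: out=1, reg = 0x5A834A
clock 4: out=0, reg = 0xAD41A5
clock 5: out=1, reg = 0xD6A0D2
clock 6: out=0, reg = 0xEB5069
clock 7: out=1, reg = 0xF5A834
clock 8: out=0, reg = 0xFAD41A
clock 9: out=0, reg = 0xFD6A0D
clock 10: out=1, reg = 0x7EB506
clock 11: out=0, reg = 0xBF5A83

0xBF5A83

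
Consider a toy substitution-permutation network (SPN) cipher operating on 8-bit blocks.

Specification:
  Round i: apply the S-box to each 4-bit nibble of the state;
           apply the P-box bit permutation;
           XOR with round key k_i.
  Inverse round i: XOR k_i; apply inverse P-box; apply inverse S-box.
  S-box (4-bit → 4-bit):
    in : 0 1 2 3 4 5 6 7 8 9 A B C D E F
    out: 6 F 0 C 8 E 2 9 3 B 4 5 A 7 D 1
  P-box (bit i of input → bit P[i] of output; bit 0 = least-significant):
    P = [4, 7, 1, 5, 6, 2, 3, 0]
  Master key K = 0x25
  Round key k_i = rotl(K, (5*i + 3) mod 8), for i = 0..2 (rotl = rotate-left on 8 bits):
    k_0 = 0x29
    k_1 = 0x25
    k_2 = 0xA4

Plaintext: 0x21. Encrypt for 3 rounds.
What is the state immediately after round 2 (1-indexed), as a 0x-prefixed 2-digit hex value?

s_0 = plaintext = 0x21
s_1 = Round(s_0, k_0) = 0x9B
s_2 = Round(s_1, k_1) = 0x72
s_3 = Round(s_2, k_2) = 0xE5

0x72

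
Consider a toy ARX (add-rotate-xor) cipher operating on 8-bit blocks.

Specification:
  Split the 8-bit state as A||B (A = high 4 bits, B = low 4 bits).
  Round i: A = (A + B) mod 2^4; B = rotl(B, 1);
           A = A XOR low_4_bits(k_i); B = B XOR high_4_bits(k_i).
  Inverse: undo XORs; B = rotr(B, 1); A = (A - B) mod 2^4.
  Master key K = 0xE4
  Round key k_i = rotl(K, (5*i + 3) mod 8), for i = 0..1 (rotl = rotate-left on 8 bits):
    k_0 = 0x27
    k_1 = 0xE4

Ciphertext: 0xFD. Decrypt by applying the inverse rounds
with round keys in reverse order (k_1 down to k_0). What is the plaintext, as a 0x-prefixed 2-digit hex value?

0x8D

s_0 = ciphertext = 0xFD
s_1 = InvRound(s_0, k_1) = 0x29
s_2 = InvRound(s_1, k_0) = 0x8D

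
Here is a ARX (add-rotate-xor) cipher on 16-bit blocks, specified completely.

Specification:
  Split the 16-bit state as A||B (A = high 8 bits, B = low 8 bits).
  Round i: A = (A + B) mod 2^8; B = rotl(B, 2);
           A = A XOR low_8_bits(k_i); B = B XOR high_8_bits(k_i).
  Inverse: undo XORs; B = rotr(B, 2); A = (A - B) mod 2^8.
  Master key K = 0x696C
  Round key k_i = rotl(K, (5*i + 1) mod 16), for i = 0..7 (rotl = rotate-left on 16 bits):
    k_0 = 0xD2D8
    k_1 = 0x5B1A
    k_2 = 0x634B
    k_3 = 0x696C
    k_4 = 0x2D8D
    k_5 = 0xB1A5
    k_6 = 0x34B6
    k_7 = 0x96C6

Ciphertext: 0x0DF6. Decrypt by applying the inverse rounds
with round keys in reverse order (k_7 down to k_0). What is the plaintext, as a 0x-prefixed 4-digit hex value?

s_0 = ciphertext = 0x0DF6
s_1 = InvRound(s_0, k_7) = 0xB318
s_2 = InvRound(s_1, k_6) = 0xFA0B
s_3 = InvRound(s_2, k_5) = 0xB1AE
s_4 = InvRound(s_3, k_4) = 0x5CE0
s_5 = InvRound(s_4, k_3) = 0xCE62
s_6 = InvRound(s_5, k_2) = 0x4540
s_7 = InvRound(s_6, k_1) = 0x99C6
s_8 = InvRound(s_7, k_0) = 0x3C05

0x3C05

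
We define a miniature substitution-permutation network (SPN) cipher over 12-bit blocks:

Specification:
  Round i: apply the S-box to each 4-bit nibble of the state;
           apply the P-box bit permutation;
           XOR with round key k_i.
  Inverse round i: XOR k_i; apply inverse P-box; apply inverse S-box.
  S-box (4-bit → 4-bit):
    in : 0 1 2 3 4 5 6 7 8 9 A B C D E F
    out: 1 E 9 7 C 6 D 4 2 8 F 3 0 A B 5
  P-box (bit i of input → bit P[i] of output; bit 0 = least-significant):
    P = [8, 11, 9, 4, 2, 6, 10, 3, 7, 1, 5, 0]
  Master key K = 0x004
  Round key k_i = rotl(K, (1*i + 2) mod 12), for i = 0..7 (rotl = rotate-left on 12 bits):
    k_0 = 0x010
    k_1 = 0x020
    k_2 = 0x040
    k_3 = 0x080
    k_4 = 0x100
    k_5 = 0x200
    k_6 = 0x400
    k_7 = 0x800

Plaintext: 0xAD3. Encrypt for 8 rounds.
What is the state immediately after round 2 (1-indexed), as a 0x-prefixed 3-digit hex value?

0xDA6

s_0 = plaintext = 0xAD3
s_1 = Round(s_0, k_0) = 0xBFB
s_2 = Round(s_1, k_1) = 0xDA6
s_3 = Round(s_2, k_2) = 0x71F
s_4 = Round(s_3, k_3) = 0x7E8
s_5 = Round(s_4, k_4) = 0x96C
s_6 = Round(s_5, k_5) = 0x60D
s_7 = Round(s_6, k_6) = 0xCB5
s_8 = Round(s_7, k_7) = 0x244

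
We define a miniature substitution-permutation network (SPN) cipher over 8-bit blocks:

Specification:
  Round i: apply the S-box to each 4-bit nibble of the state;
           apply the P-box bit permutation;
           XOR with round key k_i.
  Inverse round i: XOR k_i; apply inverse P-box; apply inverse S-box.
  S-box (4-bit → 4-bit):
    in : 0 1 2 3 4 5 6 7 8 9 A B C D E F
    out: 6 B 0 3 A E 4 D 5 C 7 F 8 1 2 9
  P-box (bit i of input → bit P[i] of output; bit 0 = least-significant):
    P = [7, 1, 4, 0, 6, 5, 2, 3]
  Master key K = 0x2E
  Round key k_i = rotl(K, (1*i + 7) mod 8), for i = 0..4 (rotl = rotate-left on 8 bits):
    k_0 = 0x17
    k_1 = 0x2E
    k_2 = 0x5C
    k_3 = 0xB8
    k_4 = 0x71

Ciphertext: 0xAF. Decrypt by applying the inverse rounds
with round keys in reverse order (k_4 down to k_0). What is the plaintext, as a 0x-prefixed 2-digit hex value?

0x72

s_0 = ciphertext = 0xAF
s_1 = InvRound(s_0, k_4) = 0x7A
s_2 = InvRound(s_1, k_3) = 0xD3
s_3 = InvRound(s_2, k_2) = 0x91
s_4 = InvRound(s_3, k_1) = 0x5B
s_5 = InvRound(s_4, k_0) = 0x72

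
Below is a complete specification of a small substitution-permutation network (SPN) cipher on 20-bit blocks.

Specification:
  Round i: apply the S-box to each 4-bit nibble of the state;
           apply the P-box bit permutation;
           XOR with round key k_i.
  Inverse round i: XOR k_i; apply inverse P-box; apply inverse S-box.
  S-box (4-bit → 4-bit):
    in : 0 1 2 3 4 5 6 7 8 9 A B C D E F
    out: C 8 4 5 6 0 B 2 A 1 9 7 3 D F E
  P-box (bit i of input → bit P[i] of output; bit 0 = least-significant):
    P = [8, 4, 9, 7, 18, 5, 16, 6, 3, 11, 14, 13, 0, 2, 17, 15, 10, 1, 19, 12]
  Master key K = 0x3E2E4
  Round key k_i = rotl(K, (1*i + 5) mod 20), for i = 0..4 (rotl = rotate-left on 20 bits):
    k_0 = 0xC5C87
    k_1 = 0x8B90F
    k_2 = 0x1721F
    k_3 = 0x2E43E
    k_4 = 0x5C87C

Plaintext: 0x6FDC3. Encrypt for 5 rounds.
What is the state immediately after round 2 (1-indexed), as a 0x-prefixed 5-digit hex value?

s_0 = plaintext = 0x6FDC3
s_1 = Round(s_0, k_0) = 0xAABA9
s_2 = Round(s_1, k_1) = 0xC6446
s_3 = Round(s_2, k_2) = 0x0BFA8
s_4 = Round(s_3, k_3) = 0xC9CEB
s_5 = Round(s_4, k_4) = 0x0C707

0xC6446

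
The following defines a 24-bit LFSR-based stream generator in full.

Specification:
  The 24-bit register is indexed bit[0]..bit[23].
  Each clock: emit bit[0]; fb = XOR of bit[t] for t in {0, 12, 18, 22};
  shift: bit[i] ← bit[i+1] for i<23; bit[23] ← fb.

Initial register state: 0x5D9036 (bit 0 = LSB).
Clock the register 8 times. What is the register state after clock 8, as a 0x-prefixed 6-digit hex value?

0x8D5D90

reg_0 = 0x5D9036
clock 1: out=0, reg = 0xAEC81B
clock 2: out=1, reg = 0x57640D
clock 3: out=1, reg = 0xABB206
clock 4: out=0, reg = 0xD5D903
clock 5: out=1, reg = 0x6AEC81
clock 6: out=1, reg = 0x357640
clock 7: out=0, reg = 0x1ABB20
clock 8: out=0, reg = 0x8D5D90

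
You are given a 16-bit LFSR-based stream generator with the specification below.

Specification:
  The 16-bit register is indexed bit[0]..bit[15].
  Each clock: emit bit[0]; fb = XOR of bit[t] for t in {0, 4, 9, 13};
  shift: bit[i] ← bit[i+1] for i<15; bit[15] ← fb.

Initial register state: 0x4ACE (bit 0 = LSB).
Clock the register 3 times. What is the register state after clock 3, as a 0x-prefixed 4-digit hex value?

reg_0 = 0x4ACE
clock 1: out=0, reg = 0xA567
clock 2: out=1, reg = 0x52B3
clock 3: out=1, reg = 0xA959

0xA959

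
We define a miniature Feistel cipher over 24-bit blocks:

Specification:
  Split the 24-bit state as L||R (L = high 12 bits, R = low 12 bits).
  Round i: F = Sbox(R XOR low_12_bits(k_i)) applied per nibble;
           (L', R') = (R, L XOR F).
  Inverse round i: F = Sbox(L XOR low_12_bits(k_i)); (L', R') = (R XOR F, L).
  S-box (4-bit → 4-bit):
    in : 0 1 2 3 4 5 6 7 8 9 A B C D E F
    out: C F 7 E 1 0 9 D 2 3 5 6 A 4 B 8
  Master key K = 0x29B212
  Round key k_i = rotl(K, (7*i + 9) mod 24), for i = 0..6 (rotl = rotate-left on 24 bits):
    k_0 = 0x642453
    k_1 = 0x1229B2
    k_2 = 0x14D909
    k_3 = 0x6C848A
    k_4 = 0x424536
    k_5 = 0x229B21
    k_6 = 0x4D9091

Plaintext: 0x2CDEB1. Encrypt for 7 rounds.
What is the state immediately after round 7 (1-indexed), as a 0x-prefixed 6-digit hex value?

s_0 = plaintext = 0x2CDEB1
s_1 = Round(s_0, k_0) = 0xEB177A
s_2 = Round(s_1, k_1) = 0x77A513
s_3 = Round(s_2, k_2) = 0x513D8F
s_4 = Round(s_3, k_3) = 0xD8F6D3
s_5 = Round(s_4, k_4) = 0x6D333F
s_6 = Round(s_5, k_5) = 0x33F428
s_7 = Round(s_6, k_6) = 0x42825C

0x42825C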